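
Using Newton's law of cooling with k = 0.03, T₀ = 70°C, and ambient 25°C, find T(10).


Newton's law: dT/dt = -k(T - T_a) has solution T(t) = T_a + (T₀ - T_a)e^(-kt).
Plug in T_a = 25, T₀ = 70, k = 0.03, t = 10: T(10) = 25 + (45)e^(-0.30) ≈ 58.3°C.


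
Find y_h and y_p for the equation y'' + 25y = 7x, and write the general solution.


Homogeneous: r² + 25 = 0 ⇒ r = ±5i, y_h = C₁cos(5x) + C₂sin(5x).
Polynomial forcing; try y_p = Ax + B. Then y_p'' + 25 y_p = 25(Ax + B) = 7x, so B = 0 and A = 7/25.
General solution: y = C₁cos(5x) + C₂sin(5x) + (7/25)x.


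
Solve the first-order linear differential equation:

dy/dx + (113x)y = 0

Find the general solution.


P(x) = 113x ⇒ μ = e^((113/2)x²).
Q(x) = 0 so μ y is constant: y = Ce^(-(113/2)x²).


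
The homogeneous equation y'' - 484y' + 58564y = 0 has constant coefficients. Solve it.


Characteristic equation: r² - 484r + 58564 = 0, i.e. (r - 242)² = 0.
Repeated root r = 242; include an x factor for the second linearly independent solution.
General solution: y = (C₁ + C₂x)e^(242x).


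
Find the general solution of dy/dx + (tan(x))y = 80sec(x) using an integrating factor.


P(x) = tan(x) ⇒ μ = e^(∫tan(x)dx) = sec(x).
(sec(x) y)' = 80sec²(x) ⇒ sec(x) y = 80tan(x) + C.
Multiply by cos(x): y = 80sin(x) + C·cos(x).


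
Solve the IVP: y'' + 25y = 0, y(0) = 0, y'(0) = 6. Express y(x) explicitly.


Characteristic roots of r² + 25 = 0 are ±5i, so y = C₁cos(5x) + C₂sin(5x).
Apply y(0) = 0: C₁ = 0. Differentiate and apply y'(0) = 6: 5·C₂ = 6, so C₂ = 6/5.
Particular solution: y = (6/5)sin(5x).


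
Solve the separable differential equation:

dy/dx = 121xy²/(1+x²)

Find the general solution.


Separate: dy/y² = 121x/(1+x²) dx.
Integrate LHS: ∫ dy/y² = -1/y.
Integrate RHS via u = 1+x²: (121/2)ln(1+x²) + C.
Result: -1/y = (121/2)ln(1+x²) + C.


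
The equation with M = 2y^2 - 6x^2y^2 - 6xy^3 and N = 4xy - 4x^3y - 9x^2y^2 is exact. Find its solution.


Check exactness: ∂M/∂y = 4y - 12x^2y - 18xy^2 and ∂N/∂x = 4y - 12x^2y - 18xy^2; equal, so the equation is exact.
Integrate M with respect to x (treating y as constant): ∫M dx = 2xy^2 - 2x^3y^2 - 3x^2y^3 + h(y).
Differentiate w.r.t. y and set equal to N: all terms match, so h'(y) = 0 and h is a constant absorbed into C.
General solution: 2xy^2 - 2x^3y^2 - 3x^2y^3 = C.


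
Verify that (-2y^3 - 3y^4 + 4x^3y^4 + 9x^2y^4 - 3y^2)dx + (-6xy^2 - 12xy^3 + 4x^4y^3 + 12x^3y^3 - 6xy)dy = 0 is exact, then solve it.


Check exactness: ∂M/∂y = -6y^2 - 12y^3 + 16x^3y^3 + 36x^2y^3 - 6y and ∂N/∂x = -6y^2 - 12y^3 + 16x^3y^3 + 36x^2y^3 - 6y; equal, so the equation is exact.
Integrate M with respect to x (treating y as constant): ∫M dx = -2xy^3 - 3xy^4 + x^4y^4 + 3x^3y^4 - 3xy^2 + h(y).
Differentiate w.r.t. y and set equal to N: all terms match, so h'(y) = 0 and h is a constant absorbed into C.
General solution: -2xy^3 - 3xy^4 + x^4y^4 + 3x^3y^4 - 3xy^2 = C.


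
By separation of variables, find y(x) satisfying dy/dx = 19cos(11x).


g(y) = 1, so integrate directly: y = ∫ 19cos(11x) dx = (19/11)sin(11x) + C.


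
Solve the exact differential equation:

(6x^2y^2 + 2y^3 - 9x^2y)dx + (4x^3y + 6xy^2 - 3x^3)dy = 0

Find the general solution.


Check exactness: ∂M/∂y = 12x^2y + 6y^2 - 9x^2 and ∂N/∂x = 12x^2y + 6y^2 - 9x^2; equal, so the equation is exact.
Integrate M with respect to x (treating y as constant): ∫M dx = 2x^3y^2 + 2xy^3 - 3x^3y + h(y).
Differentiate w.r.t. y and set equal to N: all terms match, so h'(y) = 0 and h is a constant absorbed into C.
General solution: 2x^3y^2 + 2xy^3 - 3x^3y = C.


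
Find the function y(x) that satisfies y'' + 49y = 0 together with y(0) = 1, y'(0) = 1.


Characteristic roots of r² + 49 = 0 are ±7i, so y = C₁cos(7x) + C₂sin(7x).
Apply y(0) = 1: C₁ = 1. Differentiate and apply y'(0) = 1: 7·C₂ = 1, so C₂ = 1/7.
Particular solution: y = cos(7x) + (1/7)sin(7x).


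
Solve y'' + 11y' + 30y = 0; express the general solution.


Characteristic equation: r² + 11r + 30 = 0.
Factor: (r + 5)(r + 6) = 0 ⇒ r = -5, -6 (distinct real).
General solution: y = C₁e^(-5x) + C₂e^(-6x).


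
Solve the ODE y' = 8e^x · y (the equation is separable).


Separate variables: dy/y = 8e^x dx.
Integrate: ln|y| = 8e^x + C₀.
Exponentiate: y = Ce^(8e^x).


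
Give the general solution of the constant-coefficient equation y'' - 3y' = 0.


Characteristic equation: r² - 3r = 0.
Factor: (r - 3)(r - 0) = 0 ⇒ r = 3, 0 (distinct real).
General solution: y = C₁e^(3x) + C₂.


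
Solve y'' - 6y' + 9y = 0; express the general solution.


Characteristic equation: r² - 6r + 9 = 0, i.e. (r - 3)² = 0.
Repeated root r = 3; include an x factor for the second linearly independent solution.
General solution: y = (C₁ + C₂x)e^(3x).


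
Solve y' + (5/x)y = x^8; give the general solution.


P(x) = 5/x ⇒ μ = x^5.
(x^5 y)' = x^5·x^8 = x^13.
Integrate: x^5 y = x^14/(14) + C.
Solve for y: y = (1/14)x^9 + C/x^5.


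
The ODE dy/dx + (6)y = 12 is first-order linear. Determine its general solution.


P(x) = 6, Q(x) = 12; integrating factor μ = e^(6x).
(μ y)' = 12e^(6x) ⇒ μ y = 2e^(6x) + C.
Divide by μ: y = 2 + Ce^(-6x).


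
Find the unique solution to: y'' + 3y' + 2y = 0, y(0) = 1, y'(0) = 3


Characteristic roots of r² + 3r + 2 = 0 are -1, -2.
General solution y = c₁ e^(-x) + c₂ e^(-2x).
Apply y(0) = 1: c₁ + c₂ = 1. Apply y'(0) = 3: -1 c₁ - 2 c₂ = 3.
Solve: c₁ = 5, c₂ = -4.
Particular solution: y = 5e^(-x) - 4e^(-2x).


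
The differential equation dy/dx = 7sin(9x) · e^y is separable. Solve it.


Separate: e^(-y) dy = 7sin(9x) dx.
Integrate: -e^(-y) = -(7/9)cos(9x) + C₀.
Rearrange: e^(-y) = (7/9)cos(9x) + C.


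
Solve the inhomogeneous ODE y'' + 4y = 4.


Homogeneous part: r² + 4 = 0 ⇒ r = ±2i, so y_h = C₁cos(2x) + C₂sin(2x).
Try constant y_p = A; plug in: 4A = 4 ⇒ A = 1.
General solution: y = C₁cos(2x) + C₂sin(2x) + 1.


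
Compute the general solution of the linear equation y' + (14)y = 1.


P(x) = 14, Q(x) = 1; integrating factor μ = e^(14x).
(μ y)' = e^(14x) ⇒ μ y = (1/14)e^(14x) + C.
Divide by μ: y = 1/14 + Ce^(-14x).


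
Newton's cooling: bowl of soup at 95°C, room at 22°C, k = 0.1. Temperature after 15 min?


Newton's law: dT/dt = -k(T - T_a) has solution T(t) = T_a + (T₀ - T_a)e^(-kt).
Plug in T_a = 22, T₀ = 95, k = 0.1, t = 15: T(15) = 22 + (73)e^(-1.50) ≈ 38.3°C.


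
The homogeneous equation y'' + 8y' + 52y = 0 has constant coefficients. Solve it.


Characteristic equation: r² + 8r + 52 = 0.
Discriminant is negative; roots r = -4 ± 6i (complex conjugate pair).
General solution uses e^(α x)(C₁ cos(β x) + C₂ sin(β x)): y = e^(-4x)(C₁cos(6x) + C₂sin(6x)).


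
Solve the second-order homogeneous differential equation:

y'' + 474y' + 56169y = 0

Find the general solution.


Characteristic equation: r² + 474r + 56169 = 0, i.e. (r + 237)² = 0.
Repeated root r = -237; include an x factor for the second linearly independent solution.
General solution: y = (C₁ + C₂x)e^(-237x).


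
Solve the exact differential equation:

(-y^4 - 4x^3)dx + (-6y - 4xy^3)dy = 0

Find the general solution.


Check exactness: ∂M/∂y = -4y^3 and ∂N/∂x = -4y^3; equal, so the equation is exact.
Integrate M with respect to x (treating y as constant): ∫M dx = -xy^4 - x^4 + h(y).
Differentiate w.r.t. y and set equal to N: the x-dependent terms already match, leaving h'(y) = -6y. Integrate: h(y) = -3y^2.
So F(x,y) = -3y^2 - xy^4 - x^4.
General solution: -3y^2 - xy^4 - x^4 = C.


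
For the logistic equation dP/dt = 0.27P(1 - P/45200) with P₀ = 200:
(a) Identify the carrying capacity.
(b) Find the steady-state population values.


Logistic ODE dP/dt = 0.27P(1 - P/45200) has equilibria where dP/dt = 0, i.e. P = 0 or P = 45200.
The coefficient (1 - P/K) = 0 when P = K, identifying K = 45200 as the carrying capacity.
(a) K = 45200; (b) equilibria P = 0 and P = 45200.


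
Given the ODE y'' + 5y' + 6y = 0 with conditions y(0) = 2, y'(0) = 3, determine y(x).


Characteristic roots of r² + 5r + 6 = 0 are -3, -2.
General solution y = c₁ e^(-3x) + c₂ e^(-2x).
Apply y(0) = 2: c₁ + c₂ = 2. Apply y'(0) = 3: -3 c₁ - 2 c₂ = 3.
Solve: c₁ = -7, c₂ = 9.
Particular solution: y = -7e^(-3x) + 9e^(-2x).


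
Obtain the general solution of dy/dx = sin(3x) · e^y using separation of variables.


Separate: e^(-y) dy = sin(3x) dx.
Integrate: -e^(-y) = -(1/3)cos(3x) + C₀.
Rearrange: e^(-y) = (1/3)cos(3x) + C.


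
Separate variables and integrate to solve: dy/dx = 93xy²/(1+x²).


Separate: dy/y² = 93x/(1+x²) dx.
Integrate LHS: ∫ dy/y² = -1/y.
Integrate RHS via u = 1+x²: (93/2)ln(1+x²) + C.
Result: -1/y = (93/2)ln(1+x²) + C.


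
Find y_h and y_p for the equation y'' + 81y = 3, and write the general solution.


Homogeneous part: r² + 81 = 0 ⇒ r = ±9i, so y_h = C₁cos(9x) + C₂sin(9x).
Try constant y_p = A; plug in: 81A = 3 ⇒ A = 1/27.
General solution: y = C₁cos(9x) + C₂sin(9x) + 1/27.


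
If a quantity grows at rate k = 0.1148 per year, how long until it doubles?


Exponential growth: P(t) = P₀ e^(0.1148t). Set P(t)/P₀ = 2: e^(0.1148t) = 2.
Solve: t = ln(2)/0.1148 ≈ 6.04 years.


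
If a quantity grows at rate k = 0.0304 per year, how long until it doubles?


Exponential growth: P(t) = P₀ e^(0.0304t). Set P(t)/P₀ = 2: e^(0.0304t) = 2.
Solve: t = ln(2)/0.0304 ≈ 22.80 years.


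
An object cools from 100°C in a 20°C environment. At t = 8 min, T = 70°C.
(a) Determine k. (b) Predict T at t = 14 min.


Newton's law: T(t) = T_a + (T₀ - T_a)e^(-kt).
(a) Use T(8) = 70: (70 - 20)/(100 - 20) = e^(-k·8), so k = -ln(0.625)/8 ≈ 0.0588.
(b) Apply k to t = 14: T(14) = 20 + (80)e^(-0.823) ≈ 55.1°C.


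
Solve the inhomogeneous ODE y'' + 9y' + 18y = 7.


Characteristic roots of r² + 9r + 18 = 0 are -6, -3.
y_h = C₁e^(-6x) + C₂e^(-3x).
Constant forcing; try y_p = A. Then 18A = 7 ⇒ A = 7/18.
General solution: y = C₁e^(-6x) + C₂e^(-3x) + 7/18.


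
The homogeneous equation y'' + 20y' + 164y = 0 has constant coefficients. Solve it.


Characteristic equation: r² + 20r + 164 = 0.
Discriminant is negative; roots r = -10 ± 8i (complex conjugate pair).
General solution uses e^(α x)(C₁ cos(β x) + C₂ sin(β x)): y = e^(-10x)(C₁cos(8x) + C₂sin(8x)).


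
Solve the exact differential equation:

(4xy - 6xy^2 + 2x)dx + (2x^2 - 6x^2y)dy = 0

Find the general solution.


Check exactness: ∂M/∂y = 4x - 12xy and ∂N/∂x = 4x - 12xy; equal, so the equation is exact.
Integrate M with respect to x (treating y as constant): ∫M dx = 2x^2y - 3x^2y^2 + x^2 + h(y).
Differentiate w.r.t. y and set equal to N: all terms match, so h'(y) = 0 and h is a constant absorbed into C.
General solution: 2x^2y - 3x^2y^2 + x^2 = C.


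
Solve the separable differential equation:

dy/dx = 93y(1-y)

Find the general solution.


Separate: dy/[y(1-y)] = 93 dx.
Partial fractions: 1/[y(1-y)] = 1/y + 1/(1-y).
Integrate: ln|y/(1-y)| = 93x + C₀.
Solve for y: y = 1/(1 + Ce^(-93x)).


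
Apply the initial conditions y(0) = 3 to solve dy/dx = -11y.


General solution of y' = -11y is y = Ce^(-11x).
Apply y(0) = 3: C = 3.
Particular solution: y = 3e^(-11x).


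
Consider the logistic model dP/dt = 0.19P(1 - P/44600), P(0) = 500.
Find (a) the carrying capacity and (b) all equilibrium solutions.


Logistic ODE dP/dt = 0.19P(1 - P/44600) has equilibria where dP/dt = 0, i.e. P = 0 or P = 44600.
The coefficient (1 - P/K) = 0 when P = K, identifying K = 44600 as the carrying capacity.
(a) K = 44600; (b) equilibria P = 0 and P = 44600.


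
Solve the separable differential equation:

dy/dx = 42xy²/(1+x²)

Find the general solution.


Separate: dy/y² = 42x/(1+x²) dx.
Integrate LHS: ∫ dy/y² = -1/y.
Integrate RHS via u = 1+x²: 21ln(1+x²) + C.
Result: -1/y = 21ln(1+x²) + C.


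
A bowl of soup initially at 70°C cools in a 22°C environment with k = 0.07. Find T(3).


Newton's law: dT/dt = -k(T - T_a) has solution T(t) = T_a + (T₀ - T_a)e^(-kt).
Plug in T_a = 22, T₀ = 70, k = 0.07, t = 3: T(3) = 22 + (48)e^(-0.21) ≈ 60.9°C.


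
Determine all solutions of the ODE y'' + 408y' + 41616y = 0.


Characteristic equation: r² + 408r + 41616 = 0, i.e. (r + 204)² = 0.
Repeated root r = -204; include an x factor for the second linearly independent solution.
General solution: y = (C₁ + C₂x)e^(-204x).


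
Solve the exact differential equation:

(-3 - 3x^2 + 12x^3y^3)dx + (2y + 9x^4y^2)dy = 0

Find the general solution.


Check exactness: ∂M/∂y = 36x^3y^2 and ∂N/∂x = 36x^3y^2; equal, so the equation is exact.
Integrate M with respect to x (treating y as constant): ∫M dx = -3x - x^3 + 3x^4y^3 + h(y).
Differentiate w.r.t. y and set equal to N: the x-dependent terms already match, leaving h'(y) = 2y. Integrate: h(y) = y^2.
So F(x,y) = -3x - x^3 + y^2 + 3x^4y^3.
General solution: -3x - x^3 + y^2 + 3x^4y^3 = C.


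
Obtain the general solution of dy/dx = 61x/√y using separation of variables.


Separate: √y dy = 61x dx.
Integrate: (2/3)y^(3/2) = (61/2)x² + C.


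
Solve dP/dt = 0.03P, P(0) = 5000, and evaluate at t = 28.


The ODE dP/dt = 0.03P has solution P(t) = P(0)e^(0.03t).
Substitute P(0) = 5000 and t = 28: P(28) = 5000 e^(0.84) ≈ 11582.


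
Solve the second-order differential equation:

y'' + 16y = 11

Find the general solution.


Homogeneous part: r² + 16 = 0 ⇒ r = ±4i, so y_h = C₁cos(4x) + C₂sin(4x).
Try constant y_p = A; plug in: 16A = 11 ⇒ A = 11/16.
General solution: y = C₁cos(4x) + C₂sin(4x) + 11/16.


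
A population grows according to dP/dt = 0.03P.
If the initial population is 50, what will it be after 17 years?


The ODE dP/dt = 0.03P has solution P(t) = P(0)e^(0.03t).
Substitute P(0) = 50 and t = 17: P(17) = 50 e^(0.51) ≈ 83.


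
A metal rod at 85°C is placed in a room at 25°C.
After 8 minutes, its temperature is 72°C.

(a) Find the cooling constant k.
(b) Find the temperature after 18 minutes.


Newton's law: T(t) = T_a + (T₀ - T_a)e^(-kt).
(a) Use T(8) = 72: (72 - 25)/(85 - 25) = e^(-k·8), so k = -ln(0.783)/8 ≈ 0.0305.
(b) Apply k to t = 18: T(18) = 25 + (60)e^(-0.549) ≈ 59.6°C.


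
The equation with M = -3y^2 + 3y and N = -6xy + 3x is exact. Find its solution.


Check exactness: ∂M/∂y = -6y + 3 and ∂N/∂x = -6y + 3; equal, so the equation is exact.
Integrate M with respect to x (treating y as constant): ∫M dx = -3xy^2 + 3xy + h(y).
Differentiate w.r.t. y and set equal to N: all terms match, so h'(y) = 0 and h is a constant absorbed into C.
General solution: -3xy^2 + 3xy = C.


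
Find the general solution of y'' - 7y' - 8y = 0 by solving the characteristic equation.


Characteristic equation: r² - 7r - 8 = 0.
Factor: (r + 1)(r - 8) = 0 ⇒ r = -1, 8 (distinct real).
General solution: y = C₁e^(-x) + C₂e^(8x).


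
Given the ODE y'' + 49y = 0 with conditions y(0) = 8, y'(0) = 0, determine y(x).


Characteristic roots of r² + 49 = 0 are ±7i, so y = C₁cos(7x) + C₂sin(7x).
Apply y(0) = 8: C₁ = 8. Differentiate and apply y'(0) = 0: 7·C₂ = 0, so C₂ = 0.
Particular solution: y = 8cos(7x).


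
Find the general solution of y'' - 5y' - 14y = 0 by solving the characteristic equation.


Characteristic equation: r² - 5r - 14 = 0.
Factor: (r + 2)(r - 7) = 0 ⇒ r = -2, 7 (distinct real).
General solution: y = C₁e^(-2x) + C₂e^(7x).


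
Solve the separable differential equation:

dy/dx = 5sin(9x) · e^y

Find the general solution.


Separate: e^(-y) dy = 5sin(9x) dx.
Integrate: -e^(-y) = -(5/9)cos(9x) + C₀.
Rearrange: e^(-y) = (5/9)cos(9x) + C.


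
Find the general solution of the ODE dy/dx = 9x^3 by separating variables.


Integrate both sides with respect to x: y = ∫ 9x^3 dx = (9/4)x^4 + C.


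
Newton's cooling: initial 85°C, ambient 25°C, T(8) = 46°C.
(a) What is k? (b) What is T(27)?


Newton's law: T(t) = T_a + (T₀ - T_a)e^(-kt).
(a) Use T(8) = 46: (46 - 25)/(85 - 25) = e^(-k·8), so k = -ln(0.350)/8 ≈ 0.1312.
(b) Apply k to t = 27: T(27) = 25 + (60)e^(-3.543) ≈ 26.7°C.


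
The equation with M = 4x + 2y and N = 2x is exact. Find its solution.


Check exactness: ∂M/∂y = 2 and ∂N/∂x = 2; equal, so the equation is exact.
Integrate M with respect to x (treating y as constant): ∫M dx = 2x^2 + 2xy + h(y).
Differentiate w.r.t. y and set equal to N: all terms match, so h'(y) = 0 and h is a constant absorbed into C.
General solution: 2x^2 + 2xy = C.


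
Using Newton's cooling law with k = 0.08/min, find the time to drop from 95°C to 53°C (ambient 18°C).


From T(t) = T_a + (T₀ - T_a)e^(-kt), set T(t) = 53:
(53 - 18) / (95 - 18) = e^(-0.08t), so t = -ln(0.455)/0.08 ≈ 9.9 minutes.


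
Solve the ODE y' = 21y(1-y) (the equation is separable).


Separate: dy/[y(1-y)] = 21 dx.
Partial fractions: 1/[y(1-y)] = 1/y + 1/(1-y).
Integrate: ln|y/(1-y)| = 21x + C₀.
Solve for y: y = 1/(1 + Ce^(-21x)).


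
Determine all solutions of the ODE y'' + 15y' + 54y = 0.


Characteristic equation: r² + 15r + 54 = 0.
Factor: (r + 9)(r + 6) = 0 ⇒ r = -9, -6 (distinct real).
General solution: y = C₁e^(-9x) + C₂e^(-6x).


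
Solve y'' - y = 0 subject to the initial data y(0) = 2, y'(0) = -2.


Characteristic roots of r² - 1 = 0 are 1, -1.
General solution y = c₁ e^(x) + c₂ e^(-x).
Apply y(0) = 2: c₁ + c₂ = 2. Apply y'(0) = -2: 1 c₁ - 1 c₂ = -2.
Solve: c₁ = 0, c₂ = 2.
Particular solution: y = 0e^(x) + 2e^(-x).


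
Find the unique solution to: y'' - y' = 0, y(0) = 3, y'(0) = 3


Characteristic roots of r² - r = 0 are 1, 0.
General solution y = c₁ e^(x) + c₂.
Apply y(0) = 3: c₁ + c₂ = 3. Apply y'(0) = 3: 1 c₁ + 0 c₂ = 3.
Solve: c₁ = 3, c₂ = 0.
Particular solution: y = 3e^(x) + 0.


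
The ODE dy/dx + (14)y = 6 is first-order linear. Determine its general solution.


P(x) = 14, Q(x) = 6; integrating factor μ = e^(14x).
(μ y)' = 6e^(14x) ⇒ μ y = (3/7)e^(14x) + C.
Divide by μ: y = 3/7 + Ce^(-14x).


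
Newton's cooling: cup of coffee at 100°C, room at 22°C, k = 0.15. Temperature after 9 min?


Newton's law: dT/dt = -k(T - T_a) has solution T(t) = T_a + (T₀ - T_a)e^(-kt).
Plug in T_a = 22, T₀ = 100, k = 0.15, t = 9: T(9) = 22 + (78)e^(-1.35) ≈ 42.2°C.


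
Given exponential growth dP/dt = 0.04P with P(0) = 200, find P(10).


The ODE dP/dt = 0.04P has solution P(t) = P(0)e^(0.04t).
Substitute P(0) = 200 and t = 10: P(10) = 200 e^(0.40) ≈ 298.


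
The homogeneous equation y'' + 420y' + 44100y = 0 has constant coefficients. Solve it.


Characteristic equation: r² + 420r + 44100 = 0, i.e. (r + 210)² = 0.
Repeated root r = -210; include an x factor for the second linearly independent solution.
General solution: y = (C₁ + C₂x)e^(-210x).


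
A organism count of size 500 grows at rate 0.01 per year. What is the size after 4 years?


The ODE dP/dt = 0.01P has solution P(t) = P(0)e^(0.01t).
Substitute P(0) = 500 and t = 4: P(4) = 500 e^(0.04) ≈ 520.


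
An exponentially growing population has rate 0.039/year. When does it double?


Exponential growth: P(t) = P₀ e^(0.039t). Set P(t)/P₀ = 2: e^(0.039t) = 2.
Solve: t = ln(2)/0.039 ≈ 17.77 years.


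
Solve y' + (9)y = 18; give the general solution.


P(x) = 9, Q(x) = 18; integrating factor μ = e^(9x).
(μ y)' = 18e^(9x) ⇒ μ y = 2e^(9x) + C.
Divide by μ: y = 2 + Ce^(-9x).


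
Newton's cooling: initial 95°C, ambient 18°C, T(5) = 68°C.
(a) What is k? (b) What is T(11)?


Newton's law: T(t) = T_a + (T₀ - T_a)e^(-kt).
(a) Use T(5) = 68: (68 - 18)/(95 - 18) = e^(-k·5), so k = -ln(0.649)/5 ≈ 0.0864.
(b) Apply k to t = 11: T(11) = 18 + (77)e^(-0.950) ≈ 47.8°C.


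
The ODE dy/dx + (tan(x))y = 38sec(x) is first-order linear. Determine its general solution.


P(x) = tan(x) ⇒ μ = e^(∫tan(x)dx) = sec(x).
(sec(x) y)' = 38sec²(x) ⇒ sec(x) y = 38tan(x) + C.
Multiply by cos(x): y = 38sin(x) + C·cos(x).


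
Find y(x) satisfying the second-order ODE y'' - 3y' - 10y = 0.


Characteristic equation: r² - 3r - 10 = 0.
Factor: (r - 5)(r + 2) = 0 ⇒ r = 5, -2 (distinct real).
General solution: y = C₁e^(5x) + C₂e^(-2x).


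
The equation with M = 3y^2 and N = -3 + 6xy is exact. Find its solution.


Check exactness: ∂M/∂y = 6y and ∂N/∂x = 6y; equal, so the equation is exact.
Integrate M with respect to x (treating y as constant): ∫M dx = 3xy^2 + h(y).
Differentiate w.r.t. y and set equal to N: the x-dependent terms already match, leaving h'(y) = -3. Integrate: h(y) = -3y.
So F(x,y) = -3y + 3xy^2.
General solution: -3y + 3xy^2 = C.


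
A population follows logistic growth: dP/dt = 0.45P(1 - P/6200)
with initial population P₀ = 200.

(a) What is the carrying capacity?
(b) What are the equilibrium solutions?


Logistic ODE dP/dt = 0.45P(1 - P/6200) has equilibria where dP/dt = 0, i.e. P = 0 or P = 6200.
The coefficient (1 - P/K) = 0 when P = K, identifying K = 6200 as the carrying capacity.
(a) K = 6200; (b) equilibria P = 0 and P = 6200.


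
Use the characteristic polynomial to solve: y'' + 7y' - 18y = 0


Characteristic equation: r² + 7r - 18 = 0.
Factor: (r - 2)(r + 9) = 0 ⇒ r = 2, -9 (distinct real).
General solution: y = C₁e^(2x) + C₂e^(-9x).


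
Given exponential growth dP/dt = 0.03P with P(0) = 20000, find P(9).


The ODE dP/dt = 0.03P has solution P(t) = P(0)e^(0.03t).
Substitute P(0) = 20000 and t = 9: P(9) = 20000 e^(0.27) ≈ 26199.


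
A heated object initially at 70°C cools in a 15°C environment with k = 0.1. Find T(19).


Newton's law: dT/dt = -k(T - T_a) has solution T(t) = T_a + (T₀ - T_a)e^(-kt).
Plug in T_a = 15, T₀ = 70, k = 0.1, t = 19: T(19) = 15 + (55)e^(-1.90) ≈ 23.2°C.


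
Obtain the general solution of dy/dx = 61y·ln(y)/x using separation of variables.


Separate: dy/[y ln(y)] = 61 dx/x.
Substitute u = ln(y): du/u = 61 dx/x.
Integrate: ln|ln(y)| = 61ln|x| + C₀, hence ln(y) = C·x^61.


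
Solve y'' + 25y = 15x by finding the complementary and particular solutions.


Homogeneous: r² + 25 = 0 ⇒ r = ±5i, y_h = C₁cos(5x) + C₂sin(5x).
Polynomial forcing; try y_p = Ax + B. Then y_p'' + 25 y_p = 25(Ax + B) = 15x, so B = 0 and A = 3/5.
General solution: y = C₁cos(5x) + C₂sin(5x) + (3/5)x.


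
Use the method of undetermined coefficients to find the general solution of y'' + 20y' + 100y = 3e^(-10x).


Characteristic polynomial (r + 10)² = 0; repeated root r = -10.
y_h = (C₁ + C₂x)e^(-10x). Forcing matches the repeated root (resonance), so try y_p = Ax² e^(-10x).
Substitute and solve for A: 2A = 3, so A = 3/2.
General solution: y = (C₁ + C₂x + (3/2)x²)e^(-10x).


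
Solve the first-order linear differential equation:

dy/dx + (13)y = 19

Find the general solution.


P(x) = 13, Q(x) = 19; integrating factor μ = e^(13x).
(μ y)' = 19e^(13x) ⇒ μ y = (19/13)e^(13x) + C.
Divide by μ: y = 19/13 + Ce^(-13x).


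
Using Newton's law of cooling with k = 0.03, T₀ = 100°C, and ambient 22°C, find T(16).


Newton's law: dT/dt = -k(T - T_a) has solution T(t) = T_a + (T₀ - T_a)e^(-kt).
Plug in T_a = 22, T₀ = 100, k = 0.03, t = 16: T(16) = 22 + (78)e^(-0.48) ≈ 70.3°C.


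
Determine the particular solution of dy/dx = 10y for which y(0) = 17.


General solution of y' = 10y is y = Ce^(10x).
Apply y(0) = 17: C = 17.
Particular solution: y = 17e^(10x).


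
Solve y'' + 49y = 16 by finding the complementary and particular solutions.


Homogeneous part: r² + 49 = 0 ⇒ r = ±7i, so y_h = C₁cos(7x) + C₂sin(7x).
Try constant y_p = A; plug in: 49A = 16 ⇒ A = 16/49.
General solution: y = C₁cos(7x) + C₂sin(7x) + 16/49.


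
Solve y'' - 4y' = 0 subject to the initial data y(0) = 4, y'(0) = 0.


Characteristic roots of r² - 4r = 0 are 0, 4.
General solution y = c₁ + c₂ e^(4x).
Apply y(0) = 4: c₁ + c₂ = 4. Apply y'(0) = 0: 0 c₁ + 4 c₂ = 0.
Solve: c₁ = 4, c₂ = 0.
Particular solution: y = 4 + 0e^(4x).


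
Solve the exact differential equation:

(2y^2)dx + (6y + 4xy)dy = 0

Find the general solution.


Check exactness: ∂M/∂y = 4y and ∂N/∂x = 4y; equal, so the equation is exact.
Integrate M with respect to x (treating y as constant): ∫M dx = 2xy^2 + h(y).
Differentiate w.r.t. y and set equal to N: the x-dependent terms already match, leaving h'(y) = 6y. Integrate: h(y) = 3y^2.
So F(x,y) = 3y^2 + 2xy^2.
General solution: 3y^2 + 2xy^2 = C.


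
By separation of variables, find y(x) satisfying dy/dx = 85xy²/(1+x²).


Separate: dy/y² = 85x/(1+x²) dx.
Integrate LHS: ∫ dy/y² = -1/y.
Integrate RHS via u = 1+x²: (85/2)ln(1+x²) + C.
Result: -1/y = (85/2)ln(1+x²) + C.


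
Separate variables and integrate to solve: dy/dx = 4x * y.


Separate variables: dy/y = 4x dx.
Integrate: ln|y| = 2x^2 + C₀.
Exponentiate: y = Ce^(2x^2).


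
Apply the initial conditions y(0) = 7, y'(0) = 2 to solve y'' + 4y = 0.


Characteristic roots of r² + 4 = 0 are ±2i, so y = C₁cos(2x) + C₂sin(2x).
Apply y(0) = 7: C₁ = 7. Differentiate and apply y'(0) = 2: 2·C₂ = 2, so C₂ = 1.
Particular solution: y = 7cos(2x) + sin(2x).


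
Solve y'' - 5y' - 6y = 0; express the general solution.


Characteristic equation: r² - 5r - 6 = 0.
Factor: (r - 6)(r + 1) = 0 ⇒ r = 6, -1 (distinct real).
General solution: y = C₁e^(6x) + C₂e^(-x).


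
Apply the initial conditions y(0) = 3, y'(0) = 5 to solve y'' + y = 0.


Characteristic roots of r² + 1 = 0 are ±1i, so y = C₁cos(x) + C₂sin(x).
Apply y(0) = 3: C₁ = 3. Differentiate and apply y'(0) = 5: 1·C₂ = 5, so C₂ = 5.
Particular solution: y = 3cos(x) + 5sin(x).


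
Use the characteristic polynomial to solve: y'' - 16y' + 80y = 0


Characteristic equation: r² - 16r + 80 = 0.
Discriminant is negative; roots r = 8 ± 4i (complex conjugate pair).
General solution uses e^(α x)(C₁ cos(β x) + C₂ sin(β x)): y = e^(8x)(C₁cos(4x) + C₂sin(4x)).


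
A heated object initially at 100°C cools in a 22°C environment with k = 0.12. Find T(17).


Newton's law: dT/dt = -k(T - T_a) has solution T(t) = T_a + (T₀ - T_a)e^(-kt).
Plug in T_a = 22, T₀ = 100, k = 0.12, t = 17: T(17) = 22 + (78)e^(-2.04) ≈ 32.1°C.


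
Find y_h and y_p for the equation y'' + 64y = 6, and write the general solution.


Homogeneous part: r² + 64 = 0 ⇒ r = ±8i, so y_h = C₁cos(8x) + C₂sin(8x).
Try constant y_p = A; plug in: 64A = 6 ⇒ A = 3/32.
General solution: y = C₁cos(8x) + C₂sin(8x) + 3/32.


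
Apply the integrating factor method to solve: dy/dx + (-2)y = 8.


P(x) = -2 ⇒ μ = e^(-2x).
(μ y)' = 8e^(-2x) ⇒ μ y = -4e^(-2x) + C.
Divide by μ: y = -4 + Ce^(2x).


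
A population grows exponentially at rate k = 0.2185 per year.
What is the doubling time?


Exponential growth: P(t) = P₀ e^(0.2185t). Set P(t)/P₀ = 2: e^(0.2185t) = 2.
Solve: t = ln(2)/0.2185 ≈ 3.17 years.


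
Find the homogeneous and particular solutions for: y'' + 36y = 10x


Homogeneous: r² + 36 = 0 ⇒ r = ±6i, y_h = C₁cos(6x) + C₂sin(6x).
Polynomial forcing; try y_p = Ax + B. Then y_p'' + 36 y_p = 36(Ax + B) = 10x, so B = 0 and A = 5/18.
General solution: y = C₁cos(6x) + C₂sin(6x) + (5/18)x.


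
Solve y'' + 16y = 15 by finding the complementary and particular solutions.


Homogeneous part: r² + 16 = 0 ⇒ r = ±4i, so y_h = C₁cos(4x) + C₂sin(4x).
Try constant y_p = A; plug in: 16A = 15 ⇒ A = 15/16.
General solution: y = C₁cos(4x) + C₂sin(4x) + 15/16.


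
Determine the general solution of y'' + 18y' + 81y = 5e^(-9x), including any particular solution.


Characteristic polynomial (r + 9)² = 0; repeated root r = -9.
y_h = (C₁ + C₂x)e^(-9x). Forcing matches the repeated root (resonance), so try y_p = Ax² e^(-9x).
Substitute and solve for A: 2A = 5, so A = 5/2.
General solution: y = (C₁ + C₂x + (5/2)x²)e^(-9x).


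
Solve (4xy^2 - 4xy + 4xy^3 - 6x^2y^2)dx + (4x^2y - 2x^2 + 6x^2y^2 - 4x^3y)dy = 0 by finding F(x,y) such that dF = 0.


Check exactness: ∂M/∂y = 8xy - 4x + 12xy^2 - 12x^2y and ∂N/∂x = 8xy - 4x + 12xy^2 - 12x^2y; equal, so the equation is exact.
Integrate M with respect to x (treating y as constant): ∫M dx = 2x^2y^2 - 2x^2y + 2x^2y^3 - 2x^3y^2 + h(y).
Differentiate w.r.t. y and set equal to N: all terms match, so h'(y) = 0 and h is a constant absorbed into C.
General solution: 2x^2y^2 - 2x^2y + 2x^2y^3 - 2x^3y^2 = C.


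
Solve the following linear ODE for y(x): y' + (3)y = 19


P(x) = 3, Q(x) = 19; integrating factor μ = e^(3x).
(μ y)' = 19e^(3x) ⇒ μ y = (19/3)e^(3x) + C.
Divide by μ: y = 19/3 + Ce^(-3x).


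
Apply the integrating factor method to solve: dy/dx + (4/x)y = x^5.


P(x) = 4/x ⇒ μ = x^4.
(x^4 y)' = x^4·x^5 = x^9.
Integrate: x^4 y = x^10/(10) + C.
Solve for y: y = (1/10)x^6 + C/x^4.


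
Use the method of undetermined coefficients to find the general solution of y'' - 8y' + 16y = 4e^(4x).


Characteristic polynomial (r - 4)² = 0; repeated root r = 4.
y_h = (C₁ + C₂x)e^(4x). Forcing matches the repeated root (resonance), so try y_p = Ax² e^(4x).
Substitute and solve for A: 2A = 4, so A = 2.
General solution: y = (C₁ + C₂x + 2x²)e^(4x).


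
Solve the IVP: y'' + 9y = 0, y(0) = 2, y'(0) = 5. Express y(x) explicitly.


Characteristic roots of r² + 9 = 0 are ±3i, so y = C₁cos(3x) + C₂sin(3x).
Apply y(0) = 2: C₁ = 2. Differentiate and apply y'(0) = 5: 3·C₂ = 5, so C₂ = 5/3.
Particular solution: y = 2cos(3x) + (5/3)sin(3x).


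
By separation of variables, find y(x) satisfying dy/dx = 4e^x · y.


Separate variables: dy/y = 4e^x dx.
Integrate: ln|y| = 4e^x + C₀.
Exponentiate: y = Ce^(4e^x).


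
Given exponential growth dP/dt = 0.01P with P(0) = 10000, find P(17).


The ODE dP/dt = 0.01P has solution P(t) = P(0)e^(0.01t).
Substitute P(0) = 10000 and t = 17: P(17) = 10000 e^(0.17) ≈ 11853.


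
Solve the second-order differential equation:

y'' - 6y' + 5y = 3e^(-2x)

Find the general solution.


Characteristic roots of r² - 6r + 5 = 0 are 1, 5.
y_h = C₁e^(x) + C₂e^(5x).
Forcing exponent -2 is not a characteristic root; try y_p = Ae^(-2x).
Substitute: A·(4 + (-6)·-2 + (5)) = A·21 = 3, so A = 1/7.
General solution: y = C₁e^(x) + C₂e^(5x) + (1/7)e^(-2x).


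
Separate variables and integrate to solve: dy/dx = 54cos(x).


g(y) = 1, so integrate directly: y = ∫ 54cos(x) dx = 54sin(x) + C.


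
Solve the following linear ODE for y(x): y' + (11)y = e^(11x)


P(x) = 11 ⇒ μ = e^(11x).
(μ y)' = e^(22x) ⇒ μ y = (1/22)e^(22x) + C.
Divide by μ: y = (1/22)e^(11x) + Ce^(-11x).


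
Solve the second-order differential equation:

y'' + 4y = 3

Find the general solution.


Homogeneous part: r² + 4 = 0 ⇒ r = ±2i, so y_h = C₁cos(2x) + C₂sin(2x).
Try constant y_p = A; plug in: 4A = 3 ⇒ A = 3/4.
General solution: y = C₁cos(2x) + C₂sin(2x) + 3/4.


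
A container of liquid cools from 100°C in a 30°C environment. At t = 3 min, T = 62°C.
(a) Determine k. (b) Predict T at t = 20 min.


Newton's law: T(t) = T_a + (T₀ - T_a)e^(-kt).
(a) Use T(3) = 62: (62 - 30)/(100 - 30) = e^(-k·3), so k = -ln(0.457)/3 ≈ 0.2609.
(b) Apply k to t = 20: T(20) = 30 + (70)e^(-5.218) ≈ 30.4°C.


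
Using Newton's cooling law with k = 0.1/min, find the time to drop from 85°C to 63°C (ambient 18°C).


From T(t) = T_a + (T₀ - T_a)e^(-kt), set T(t) = 63:
(63 - 18) / (85 - 18) = e^(-0.1t), so t = -ln(0.672)/0.1 ≈ 4.0 minutes.


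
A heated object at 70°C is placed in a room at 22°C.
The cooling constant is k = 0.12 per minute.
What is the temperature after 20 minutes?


Newton's law: dT/dt = -k(T - T_a) has solution T(t) = T_a + (T₀ - T_a)e^(-kt).
Plug in T_a = 22, T₀ = 70, k = 0.12, t = 20: T(20) = 22 + (48)e^(-2.40) ≈ 26.4°C.


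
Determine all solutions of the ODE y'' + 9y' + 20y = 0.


Characteristic equation: r² + 9r + 20 = 0.
Factor: (r + 5)(r + 4) = 0 ⇒ r = -5, -4 (distinct real).
General solution: y = C₁e^(-5x) + C₂e^(-4x).


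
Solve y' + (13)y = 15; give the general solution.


P(x) = 13, Q(x) = 15; integrating factor μ = e^(13x).
(μ y)' = 15e^(13x) ⇒ μ y = (15/13)e^(13x) + C.
Divide by μ: y = 15/13 + Ce^(-13x).


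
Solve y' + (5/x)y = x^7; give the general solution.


P(x) = 5/x ⇒ μ = x^5.
(x^5 y)' = x^12 ⇒ x^5 y = x^13/(13) + C.
Solve for y: y = (1/13)x^8 + C/x^5.


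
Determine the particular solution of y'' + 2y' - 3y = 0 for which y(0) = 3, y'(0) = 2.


Characteristic roots of r² + 2r - 3 = 0 are -3, 1.
General solution y = c₁ e^(-3x) + c₂ e^(x).
Apply y(0) = 3: c₁ + c₂ = 3. Apply y'(0) = 2: -3 c₁ + 1 c₂ = 2.
Solve: c₁ = 1/4, c₂ = 11/4.
Particular solution: y = (1/4)e^(-3x) + (11/4)e^(x).


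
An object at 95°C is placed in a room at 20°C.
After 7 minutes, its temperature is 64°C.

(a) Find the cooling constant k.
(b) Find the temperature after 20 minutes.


Newton's law: T(t) = T_a + (T₀ - T_a)e^(-kt).
(a) Use T(7) = 64: (64 - 20)/(95 - 20) = e^(-k·7), so k = -ln(0.587)/7 ≈ 0.0762.
(b) Apply k to t = 20: T(20) = 20 + (75)e^(-1.524) ≈ 36.3°C.


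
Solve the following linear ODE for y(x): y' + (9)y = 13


P(x) = 9, Q(x) = 13; integrating factor μ = e^(9x).
(μ y)' = 13e^(9x) ⇒ μ y = (13/9)e^(9x) + C.
Divide by μ: y = 13/9 + Ce^(-9x).


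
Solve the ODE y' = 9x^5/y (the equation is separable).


Separate variables: y dy = 9x^5 dx.
Integrate both sides: y²/2 = (3/2)x^6 + C₀.
Multiply by 2: y² = 3x^6 + C.


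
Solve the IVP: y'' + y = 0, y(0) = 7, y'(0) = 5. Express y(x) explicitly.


Characteristic roots of r² + 1 = 0 are ±1i, so y = C₁cos(x) + C₂sin(x).
Apply y(0) = 7: C₁ = 7. Differentiate and apply y'(0) = 5: 1·C₂ = 5, so C₂ = 5.
Particular solution: y = 7cos(x) + 5sin(x).


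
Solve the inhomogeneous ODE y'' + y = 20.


Homogeneous part: r² + 1 = 0 ⇒ r = ±1i, so y_h = C₁cos(x) + C₂sin(x).
Try constant y_p = A; plug in: 1A = 20 ⇒ A = 20.
General solution: y = C₁cos(x) + C₂sin(x) + 20.


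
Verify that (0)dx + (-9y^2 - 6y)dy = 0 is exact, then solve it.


Check exactness: ∂M/∂y = 0 and ∂N/∂x = 0; equal, so the equation is exact.
Integrate M with respect to x (treating y as constant): ∫M dx = 0 + h(y).
Differentiate w.r.t. y and set equal to N: the x-dependent terms already match, leaving h'(y) = -9y^2 - 6y. Integrate: h(y) = -3y^3 - 3y^2.
So F(x,y) = -3y^3 - 3y^2.
General solution: -3y^3 - 3y^2 = C.


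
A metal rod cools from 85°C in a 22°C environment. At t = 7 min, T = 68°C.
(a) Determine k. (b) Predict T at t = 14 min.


Newton's law: T(t) = T_a + (T₀ - T_a)e^(-kt).
(a) Use T(7) = 68: (68 - 22)/(85 - 22) = e^(-k·7), so k = -ln(0.730)/7 ≈ 0.0449.
(b) Apply k to t = 14: T(14) = 22 + (63)e^(-0.629) ≈ 55.6°C.


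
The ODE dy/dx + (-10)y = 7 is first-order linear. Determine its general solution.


P(x) = -10 ⇒ μ = e^(-10x).
(μ y)' = 7e^(-10x) ⇒ μ y = -(7/10)e^(-10x) + C.
Divide by μ: y = -7/10 + Ce^(10x).


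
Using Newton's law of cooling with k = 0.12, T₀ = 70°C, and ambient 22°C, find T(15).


Newton's law: dT/dt = -k(T - T_a) has solution T(t) = T_a + (T₀ - T_a)e^(-kt).
Plug in T_a = 22, T₀ = 70, k = 0.12, t = 15: T(15) = 22 + (48)e^(-1.80) ≈ 29.9°C.


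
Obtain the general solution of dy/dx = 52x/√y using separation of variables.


Separate: √y dy = 52x dx.
Integrate: (2/3)y^(3/2) = 26x² + C.


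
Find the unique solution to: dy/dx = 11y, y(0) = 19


General solution of y' = 11y is y = Ce^(11x).
Apply y(0) = 19: C = 19.
Particular solution: y = 19e^(11x).


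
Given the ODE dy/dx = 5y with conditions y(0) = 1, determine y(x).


General solution of y' = 5y is y = Ce^(5x).
Apply y(0) = 1: C = 1.
Particular solution: y = e^(5x).


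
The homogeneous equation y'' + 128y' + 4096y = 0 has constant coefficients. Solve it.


Characteristic equation: r² + 128r + 4096 = 0, i.e. (r + 64)² = 0.
Repeated root r = -64; include an x factor for the second linearly independent solution.
General solution: y = (C₁ + C₂x)e^(-64x).


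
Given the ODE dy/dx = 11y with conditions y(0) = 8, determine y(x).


General solution of y' = 11y is y = Ce^(11x).
Apply y(0) = 8: C = 8.
Particular solution: y = 8e^(11x).


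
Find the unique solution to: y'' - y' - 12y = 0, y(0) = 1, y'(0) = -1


Characteristic roots of r² - r - 12 = 0 are 4, -3.
General solution y = c₁ e^(4x) + c₂ e^(-3x).
Apply y(0) = 1: c₁ + c₂ = 1. Apply y'(0) = -1: 4 c₁ - 3 c₂ = -1.
Solve: c₁ = 2/7, c₂ = 5/7.
Particular solution: y = (2/7)e^(4x) + (5/7)e^(-3x).


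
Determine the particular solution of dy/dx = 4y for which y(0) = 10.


General solution of y' = 4y is y = Ce^(4x).
Apply y(0) = 10: C = 10.
Particular solution: y = 10e^(4x).


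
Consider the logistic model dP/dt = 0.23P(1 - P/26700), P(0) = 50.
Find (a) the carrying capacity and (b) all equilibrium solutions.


Logistic ODE dP/dt = 0.23P(1 - P/26700) has equilibria where dP/dt = 0, i.e. P = 0 or P = 26700.
The coefficient (1 - P/K) = 0 when P = K, identifying K = 26700 as the carrying capacity.
(a) K = 26700; (b) equilibria P = 0 and P = 26700.


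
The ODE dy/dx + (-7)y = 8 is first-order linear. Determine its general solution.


P(x) = -7 ⇒ μ = e^(-7x).
(μ y)' = 8e^(-7x) ⇒ μ y = -(8/7)e^(-7x) + C.
Divide by μ: y = -8/7 + Ce^(7x).


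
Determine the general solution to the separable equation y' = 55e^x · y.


Separate variables: dy/y = 55e^x dx.
Integrate: ln|y| = 55e^x + C₀.
Exponentiate: y = Ce^(55e^x).


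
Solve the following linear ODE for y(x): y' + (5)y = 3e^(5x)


P(x) = 5 ⇒ μ = e^(5x).
(μ y)' = 3e^(10x) ⇒ μ y = (3/10)e^(10x) + C.
Divide by μ: y = (3/10)e^(5x) + Ce^(-5x).


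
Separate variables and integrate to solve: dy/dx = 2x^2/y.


Separate variables: y dy = 2x^2 dx.
Integrate both sides: y²/2 = (2/3)x^3 + C₀.
Multiply by 2: y² = (4/3)x^3 + C.


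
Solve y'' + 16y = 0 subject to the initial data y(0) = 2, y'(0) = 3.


Characteristic roots of r² + 16 = 0 are ±4i, so y = C₁cos(4x) + C₂sin(4x).
Apply y(0) = 2: C₁ = 2. Differentiate and apply y'(0) = 3: 4·C₂ = 3, so C₂ = 3/4.
Particular solution: y = 2cos(4x) + (3/4)sin(4x).


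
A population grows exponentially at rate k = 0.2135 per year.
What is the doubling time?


Exponential growth: P(t) = P₀ e^(0.2135t). Set P(t)/P₀ = 2: e^(0.2135t) = 2.
Solve: t = ln(2)/0.2135 ≈ 3.25 years.


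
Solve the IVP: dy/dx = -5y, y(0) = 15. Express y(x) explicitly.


General solution of y' = -5y is y = Ce^(-5x).
Apply y(0) = 15: C = 15.
Particular solution: y = 15e^(-5x).


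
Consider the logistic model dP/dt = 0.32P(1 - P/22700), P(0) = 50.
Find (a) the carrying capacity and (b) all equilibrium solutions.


Logistic ODE dP/dt = 0.32P(1 - P/22700) has equilibria where dP/dt = 0, i.e. P = 0 or P = 22700.
The coefficient (1 - P/K) = 0 when P = K, identifying K = 22700 as the carrying capacity.
(a) K = 22700; (b) equilibria P = 0 and P = 22700.


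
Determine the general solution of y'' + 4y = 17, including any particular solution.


Homogeneous part: r² + 4 = 0 ⇒ r = ±2i, so y_h = C₁cos(2x) + C₂sin(2x).
Try constant y_p = A; plug in: 4A = 17 ⇒ A = 17/4.
General solution: y = C₁cos(2x) + C₂sin(2x) + 17/4.


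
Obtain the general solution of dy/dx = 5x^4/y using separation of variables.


Separate variables: y dy = 5x^4 dx.
Integrate both sides: y²/2 = x^5 + C₀.
Multiply by 2: y² = 2x^5 + C.


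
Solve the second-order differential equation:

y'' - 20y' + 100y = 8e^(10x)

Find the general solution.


Characteristic polynomial (r - 10)² = 0; repeated root r = 10.
y_h = (C₁ + C₂x)e^(10x). Forcing matches the repeated root (resonance), so try y_p = Ax² e^(10x).
Substitute and solve for A: 2A = 8, so A = 4.
General solution: y = (C₁ + C₂x + 4x²)e^(10x).
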